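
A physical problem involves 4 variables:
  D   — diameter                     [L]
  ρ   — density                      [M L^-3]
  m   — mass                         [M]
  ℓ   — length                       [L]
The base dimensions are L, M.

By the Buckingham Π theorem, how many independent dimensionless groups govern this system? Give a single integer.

2

Exponent matrix [L,M] × [D,ρ,m,ℓ]:
  L: [ 1 -3  0  1]
  M: [ 0  1  1  0]
Row reduction gives pivot columns D,ρ; rank = 2
n=4, r=2 ⇒ 2 dimensionless groups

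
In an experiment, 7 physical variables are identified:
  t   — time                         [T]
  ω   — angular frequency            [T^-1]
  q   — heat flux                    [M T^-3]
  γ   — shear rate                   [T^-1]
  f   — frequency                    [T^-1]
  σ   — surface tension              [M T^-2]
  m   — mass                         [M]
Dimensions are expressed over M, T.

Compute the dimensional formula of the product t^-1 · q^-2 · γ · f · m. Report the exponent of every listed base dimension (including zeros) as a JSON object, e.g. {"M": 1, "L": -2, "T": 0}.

Dimensional matrix (M×T by t×ω×q×γ×f×σ×m):
  M: [ 0  0  1  0  0  1  1]
  T: [ 1 -1 -3 -1 -1 -2  0]
  [M]: (-1)·0+(-2)·1+(1)·0+(1)·0+(1)·1 = -1
  [T]: (-1)·1+(-2)·-3+(1)·-1+(1)·-1+(1)·0 = 3
⇒ M^-1 T^3

{"M": -1, "T": 3}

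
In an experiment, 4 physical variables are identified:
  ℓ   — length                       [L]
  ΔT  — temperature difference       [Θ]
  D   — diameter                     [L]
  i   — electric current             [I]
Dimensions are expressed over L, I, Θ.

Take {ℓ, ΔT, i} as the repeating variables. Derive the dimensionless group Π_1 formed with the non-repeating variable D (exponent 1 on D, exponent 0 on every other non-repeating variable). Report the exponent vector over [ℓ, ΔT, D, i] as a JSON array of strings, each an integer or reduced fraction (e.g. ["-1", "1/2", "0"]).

Write exponents as rows L,I,Θ / cols ℓ,ΔT,D,i:
  L: [ 1  0  1  0]
  I: [ 0  0  0  1]
  Θ: [ 0  1  0  0]
RREF → pivots at {ℓ,ΔT,i} ⇒ r = 3
Repeat: ℓ,ΔT,i; free: D
RREF:
  r0: [   1    0    1    0]
  r1: [   0    1    0    0]
  r2: [   0    0    0    1]
Fix exponent of D at 1; solve each RREF row for its pivot's exponent:
  r0: exp(ℓ) + (1)·1 = 0 ⇒ exp(ℓ) = -1
  r1: exp(ΔT) + (0)·1 = 0 ⇒ exp(ΔT) = 0
  r2: exp(i) + (0)·1 = 0 ⇒ exp(i) = 0
Π_1 = ℓ^-1 · D

["-1", "0", "1", "0"]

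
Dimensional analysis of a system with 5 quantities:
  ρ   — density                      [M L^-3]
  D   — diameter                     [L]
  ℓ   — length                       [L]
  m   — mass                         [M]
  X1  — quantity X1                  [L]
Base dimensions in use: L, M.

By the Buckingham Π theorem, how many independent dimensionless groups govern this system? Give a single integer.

3

Exponent matrix [L,M] × [ρ,D,ℓ,m,X1]:
  L: [-3  1  1  0  1]
  M: [ 1  0  0  1  0]
RREF → pivots at {ρ,D} ⇒ r = 2
5 vars − rank 2 = 3 Π groups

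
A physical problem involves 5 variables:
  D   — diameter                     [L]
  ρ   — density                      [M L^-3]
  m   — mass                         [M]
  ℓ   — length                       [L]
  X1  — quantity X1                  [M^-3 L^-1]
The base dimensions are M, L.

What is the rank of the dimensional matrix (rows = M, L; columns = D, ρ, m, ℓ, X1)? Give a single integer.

Exponent matrix [M,L] × [D,ρ,m,ℓ,X1]:
  M: [ 0  1  1  0 -3]
  L: [ 1 -3  0  1 -1]
RREF → pivots at {D,ρ} ⇒ r = 2

2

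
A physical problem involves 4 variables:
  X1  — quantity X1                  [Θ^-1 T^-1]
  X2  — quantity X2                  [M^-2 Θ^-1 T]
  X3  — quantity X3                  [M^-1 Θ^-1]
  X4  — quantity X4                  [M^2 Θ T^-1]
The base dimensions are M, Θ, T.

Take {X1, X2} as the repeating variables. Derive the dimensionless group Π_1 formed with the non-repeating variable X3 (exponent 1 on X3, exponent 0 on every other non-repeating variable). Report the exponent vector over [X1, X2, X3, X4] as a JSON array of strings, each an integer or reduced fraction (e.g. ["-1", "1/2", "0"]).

["-1/2", "-1/2", "1", "0"]

Dimensional matrix (M×Θ×T by X1×X2×X3×X4):
  M: [ 0 -2 -1  2]
  Θ: [-1 -1 -1  1]
  T: [-1  1  0 -1]
Row reduction gives pivot columns X1,X2; rank = 2
Repeat: X1,X2; free: X3,X4
RREF:
  r0: [   1    0  1/2    0]
  r1: [   0    1  1/2   -1]
  r2: [   0    0    0    0]
Fix exponent of X3 at 1, X4 at 0; solve each RREF row for its pivot's exponent:
  r0: exp(X1) + (1/2)·1 = 0 ⇒ exp(X1) = -1/2
  r1: exp(X2) + (1/2)·1 = 0 ⇒ exp(X2) = -1/2
Π_1 = X1^(-1/2) · X2^(-1/2) · X3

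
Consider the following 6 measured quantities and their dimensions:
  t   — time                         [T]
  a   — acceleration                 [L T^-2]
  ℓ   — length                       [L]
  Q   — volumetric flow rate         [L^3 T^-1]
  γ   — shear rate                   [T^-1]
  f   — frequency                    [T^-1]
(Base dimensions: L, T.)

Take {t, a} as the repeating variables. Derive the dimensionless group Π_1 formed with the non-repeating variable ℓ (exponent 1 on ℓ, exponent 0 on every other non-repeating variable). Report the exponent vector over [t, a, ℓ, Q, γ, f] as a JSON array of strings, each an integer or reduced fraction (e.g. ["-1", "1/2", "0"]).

["-2", "-1", "1", "0", "0", "0"]

Exponent matrix [L,T] × [t,a,ℓ,Q,γ,f]:
  L: [ 0  1  1  3  0  0]
  T: [ 1 -2  0 -1 -1 -1]
RREF → pivots at {t,a} ⇒ r = 2
Repeat: t,a; free: ℓ,Q,γ,f
RREF:
  r0: [   1    0    2    5   -1   -1]
  r1: [   0    1    1    3    0    0]
Fix exponent of ℓ at 1, Q at 0, γ at 0, f at 0; solve each RREF row for its pivot's exponent:
  r0: exp(t) + (2)·1 = 0 ⇒ exp(t) = -2
  r1: exp(a) + (1)·1 = 0 ⇒ exp(a) = -1
Π_1 = t^-2 · a^-1 · ℓ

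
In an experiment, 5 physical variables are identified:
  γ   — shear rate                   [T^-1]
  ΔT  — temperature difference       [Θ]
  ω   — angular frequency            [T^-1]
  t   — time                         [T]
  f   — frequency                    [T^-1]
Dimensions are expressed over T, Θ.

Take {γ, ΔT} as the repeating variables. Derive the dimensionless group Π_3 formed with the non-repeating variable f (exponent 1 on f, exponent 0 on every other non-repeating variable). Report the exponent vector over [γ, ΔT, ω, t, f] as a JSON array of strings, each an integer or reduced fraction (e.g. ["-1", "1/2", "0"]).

Dimensional matrix (T×Θ by γ×ΔT×ω×t×f):
  T: [-1  0 -1  1 -1]
  Θ: [ 0  1  0  0  0]
RREF → pivots at {γ,ΔT} ⇒ r = 2
Pivot set = {γ,ΔT}, free = {ω,t,f}
RREF:
  r0: [   1    0    1   -1    1]
  r1: [   0    1    0    0    0]
Fix exponent of f at 1, ω at 0, t at 0; solve each RREF row for its pivot's exponent:
  r0: exp(γ) + (1)·1 = 0 ⇒ exp(γ) = -1
  r1: exp(ΔT) + (0)·1 = 0 ⇒ exp(ΔT) = 0
Π_3 = γ^-1 · f

["-1", "0", "0", "0", "1"]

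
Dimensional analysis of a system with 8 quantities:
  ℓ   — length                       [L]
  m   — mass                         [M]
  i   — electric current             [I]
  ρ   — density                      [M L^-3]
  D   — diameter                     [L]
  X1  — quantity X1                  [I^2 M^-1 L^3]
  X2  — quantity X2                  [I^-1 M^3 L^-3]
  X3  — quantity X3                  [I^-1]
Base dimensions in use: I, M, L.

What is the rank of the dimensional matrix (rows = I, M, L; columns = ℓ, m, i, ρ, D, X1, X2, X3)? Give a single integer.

3

Write exponents as rows I,M,L / cols ℓ,m,i,ρ,D,X1,X2,X3:
  I: [ 0  0  1  0  0  2 -1 -1]
  M: [ 0  1  0  1  0 -1  3  0]
  L: [ 1  0  0 -3  1  3 -3  0]
Echelon form has 3 nonzero rows (pivots: ℓ,m,i)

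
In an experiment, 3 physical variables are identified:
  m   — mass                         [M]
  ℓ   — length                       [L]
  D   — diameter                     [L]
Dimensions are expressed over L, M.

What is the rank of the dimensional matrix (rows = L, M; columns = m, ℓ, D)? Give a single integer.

Exponent matrix [L,M] × [m,ℓ,D]:
  L: [ 0  1  1]
  M: [ 1  0  0]
Echelon form has 2 nonzero rows (pivots: m,ℓ)

2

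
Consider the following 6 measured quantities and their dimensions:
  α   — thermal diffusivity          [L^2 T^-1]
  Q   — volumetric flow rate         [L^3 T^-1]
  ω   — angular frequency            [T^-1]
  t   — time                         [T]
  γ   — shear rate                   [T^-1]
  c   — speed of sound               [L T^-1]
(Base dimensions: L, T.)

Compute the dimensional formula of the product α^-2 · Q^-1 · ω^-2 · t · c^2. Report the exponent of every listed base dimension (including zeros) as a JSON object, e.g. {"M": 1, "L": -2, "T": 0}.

Dimensional matrix (L×T by α×Q×ω×t×γ×c):
  L: [ 2  3  0  0  0  1]
  T: [-1 -1 -1  1 -1 -1]
  [L]: (-2)·2+(-1)·3+(-2)·0+(1)·0+(2)·1 = -5
  [T]: (-2)·-1+(-1)·-1+(-2)·-1+(1)·1+(2)·-1 = 4
⇒ L^-5 T^4

{"L": -5, "T": 4}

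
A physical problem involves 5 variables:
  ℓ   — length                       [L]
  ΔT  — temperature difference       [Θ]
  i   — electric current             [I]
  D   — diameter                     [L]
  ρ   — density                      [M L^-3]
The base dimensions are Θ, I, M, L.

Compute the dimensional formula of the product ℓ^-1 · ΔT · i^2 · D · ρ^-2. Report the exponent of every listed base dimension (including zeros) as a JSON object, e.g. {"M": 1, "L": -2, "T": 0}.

{"Θ": 1, "I": 2, "M": -2, "L": 6}

Dimensional matrix (Θ×I×M×L by ℓ×ΔT×i×D×ρ):
  Θ: [ 0  1  0  0  0]
  I: [ 0  0  1  0  0]
  M: [ 0  0  0  0  1]
  L: [ 1  0  0  1 -3]
  [Θ]: (-1)·0+(1)·1+(2)·0+(1)·0+(-2)·0 = 1
  [I]: (-1)·0+(1)·0+(2)·1+(1)·0+(-2)·0 = 2
  [M]: (-1)·0+(1)·0+(2)·0+(1)·0+(-2)·1 = -2
  [L]: (-1)·1+(1)·0+(2)·0+(1)·1+(-2)·-3 = 6
⇒ Θ I^2 M^-2 L^6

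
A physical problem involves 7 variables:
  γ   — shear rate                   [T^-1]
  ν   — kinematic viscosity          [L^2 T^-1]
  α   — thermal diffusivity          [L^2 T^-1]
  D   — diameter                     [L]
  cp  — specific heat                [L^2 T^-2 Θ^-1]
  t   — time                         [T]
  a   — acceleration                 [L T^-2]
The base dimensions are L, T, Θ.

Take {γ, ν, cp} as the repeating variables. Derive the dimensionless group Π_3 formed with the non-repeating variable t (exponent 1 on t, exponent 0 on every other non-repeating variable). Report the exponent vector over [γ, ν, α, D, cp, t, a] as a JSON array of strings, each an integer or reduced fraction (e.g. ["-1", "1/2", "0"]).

Exponent matrix [L,T,Θ] × [γ,ν,α,D,cp,t,a]:
  L: [ 0  2  2  1  2  0  1]
  T: [-1 -1 -1  0 -2  1 -2]
  Θ: [ 0  0  0  0 -1  0  0]
RREF → pivots at {γ,ν,cp} ⇒ r = 3
Pivot set = {γ,ν,cp}, free = {α,D,t,a}
RREF:
  r0: [   1    0    0 -1/2    0   -1  3/2]
  r1: [   0    1    1  1/2    0    0  1/2]
  r2: [   0    0    0    0    1    0    0]
Fix exponent of t at 1, α at 0, D at 0, a at 0; solve each RREF row for its pivot's exponent:
  r0: exp(γ) + (-1)·1 = 0 ⇒ exp(γ) = 1
  r1: exp(ν) + (0)·1 = 0 ⇒ exp(ν) = 0
  r2: exp(cp) + (0)·1 = 0 ⇒ exp(cp) = 0
Π_3 = γ · t

["1", "0", "0", "0", "0", "1", "0"]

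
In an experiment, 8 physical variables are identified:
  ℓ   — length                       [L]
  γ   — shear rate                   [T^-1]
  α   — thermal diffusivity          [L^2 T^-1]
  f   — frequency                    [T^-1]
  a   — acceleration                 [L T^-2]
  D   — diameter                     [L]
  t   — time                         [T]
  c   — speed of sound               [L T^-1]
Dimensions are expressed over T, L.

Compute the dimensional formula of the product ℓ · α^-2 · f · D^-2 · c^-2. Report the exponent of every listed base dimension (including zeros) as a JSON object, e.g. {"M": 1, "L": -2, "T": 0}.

Write exponents as rows T,L / cols ℓ,γ,α,f,a,D,t,c:
  T: [ 0 -1 -1 -1 -2  0  1 -1]
  L: [ 1  0  2  0  1  1  0  1]
  [T]: (1)·0+(-2)·-1+(1)·-1+(-2)·0+(-2)·-1 = 3
  [L]: (1)·1+(-2)·2+(1)·0+(-2)·1+(-2)·1 = -7
⇒ T^3 L^-7

{"T": 3, "L": -7}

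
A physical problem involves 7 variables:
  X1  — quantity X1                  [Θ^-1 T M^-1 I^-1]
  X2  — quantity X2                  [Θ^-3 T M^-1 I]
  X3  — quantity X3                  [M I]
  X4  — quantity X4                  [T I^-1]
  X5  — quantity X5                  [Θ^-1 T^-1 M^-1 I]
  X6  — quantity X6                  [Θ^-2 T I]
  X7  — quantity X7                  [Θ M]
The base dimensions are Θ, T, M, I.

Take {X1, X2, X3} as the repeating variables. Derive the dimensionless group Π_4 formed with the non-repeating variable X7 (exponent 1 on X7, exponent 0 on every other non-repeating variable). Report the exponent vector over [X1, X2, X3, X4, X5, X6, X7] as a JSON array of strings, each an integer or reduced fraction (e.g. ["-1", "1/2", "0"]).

["-1/2", "1/2", "-1", "0", "0", "0", "1"]

Write exponents as rows Θ,T,M,I / cols X1,X2,X3,X4,X5,X6,X7:
  Θ: [-1 -3  0  0 -1 -2  1]
  T: [ 1  1  0  1 -1  1  0]
  M: [-1 -1  1  0 -1  0  1]
  I: [-1  1  1 -1  1  1  0]
Echelon form has 3 nonzero rows (pivots: X1,X2,X3)
Repeat: X1,X2,X3; free: X4,X5,X6,X7
RREF:
  r0: [   1    0    0  3/2   -2  1/2  1/2]
  r1: [   0    1    0 -1/2    1  1/2 -1/2]
  r2: [   0    0    1    1   -2    1    1]
  r3: [   0    0    0    0    0    0    0]
Fix exponent of X7 at 1, X4 at 0, X5 at 0, X6 at 0; solve each RREF row for its pivot's exponent:
  r0: exp(X1) + (1/2)·1 = 0 ⇒ exp(X1) = -1/2
  r1: exp(X2) + (-1/2)·1 = 0 ⇒ exp(X2) = 1/2
  r2: exp(X3) + (1)·1 = 0 ⇒ exp(X3) = -1
Π_4 = X1^(-1/2) · X2^(1/2) · X3^-1 · X7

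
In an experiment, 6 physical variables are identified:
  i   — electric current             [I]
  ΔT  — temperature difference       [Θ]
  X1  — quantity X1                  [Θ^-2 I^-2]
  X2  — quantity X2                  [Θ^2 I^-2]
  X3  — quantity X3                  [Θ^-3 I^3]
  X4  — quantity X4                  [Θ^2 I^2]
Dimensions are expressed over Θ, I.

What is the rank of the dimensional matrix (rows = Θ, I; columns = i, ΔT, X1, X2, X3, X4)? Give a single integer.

2

Dimensional matrix (Θ×I by i×ΔT×X1×X2×X3×X4):
  Θ: [ 0  1 -2  2 -3  2]
  I: [ 1  0 -2 -2  3  2]
RREF → pivots at {i,ΔT} ⇒ r = 2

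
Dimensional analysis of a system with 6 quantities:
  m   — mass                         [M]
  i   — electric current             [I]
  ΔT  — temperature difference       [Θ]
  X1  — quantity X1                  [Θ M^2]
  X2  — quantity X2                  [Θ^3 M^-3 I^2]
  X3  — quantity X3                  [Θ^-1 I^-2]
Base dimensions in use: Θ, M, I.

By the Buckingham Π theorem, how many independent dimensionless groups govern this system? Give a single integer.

Dimensional matrix (Θ×M×I by m×i×ΔT×X1×X2×X3):
  Θ: [ 0  0  1  1  3 -1]
  M: [ 1  0  0  2 -3  0]
  I: [ 0  1  0  0  2 -2]
Echelon form has 3 nonzero rows (pivots: m,i,ΔT)
6 vars − rank 3 = 3 Π groups

3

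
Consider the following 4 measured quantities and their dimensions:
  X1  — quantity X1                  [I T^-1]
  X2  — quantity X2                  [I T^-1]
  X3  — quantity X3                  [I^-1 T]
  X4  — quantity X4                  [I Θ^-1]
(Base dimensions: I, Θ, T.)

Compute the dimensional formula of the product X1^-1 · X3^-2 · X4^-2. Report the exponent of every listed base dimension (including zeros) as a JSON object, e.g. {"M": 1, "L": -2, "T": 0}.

{"I": -1, "Θ": 2, "T": -1}

Dimensional matrix (I×Θ×T by X1×X2×X3×X4):
  I: [ 1  1 -1  1]
  Θ: [ 0  0  0 -1]
  T: [-1 -1  1  0]
  [I]: (-1)·1+(-2)·-1+(-2)·1 = -1
  [Θ]: (-1)·0+(-2)·0+(-2)·-1 = 2
  [T]: (-1)·-1+(-2)·1+(-2)·0 = -1
⇒ I^-1 Θ^2 T^-1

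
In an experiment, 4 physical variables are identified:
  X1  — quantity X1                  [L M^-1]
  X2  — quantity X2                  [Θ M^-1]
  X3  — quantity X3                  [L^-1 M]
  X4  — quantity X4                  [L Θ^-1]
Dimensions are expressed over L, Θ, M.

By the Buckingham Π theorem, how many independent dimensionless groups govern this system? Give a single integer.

Dimensional matrix (L×Θ×M by X1×X2×X3×X4):
  L: [ 1  0 -1  1]
  Θ: [ 0  1  0 -1]
  M: [-1 -1  1  0]
RREF → pivots at {X1,X2} ⇒ r = 2
n=4, r=2 ⇒ 2 dimensionless groups

2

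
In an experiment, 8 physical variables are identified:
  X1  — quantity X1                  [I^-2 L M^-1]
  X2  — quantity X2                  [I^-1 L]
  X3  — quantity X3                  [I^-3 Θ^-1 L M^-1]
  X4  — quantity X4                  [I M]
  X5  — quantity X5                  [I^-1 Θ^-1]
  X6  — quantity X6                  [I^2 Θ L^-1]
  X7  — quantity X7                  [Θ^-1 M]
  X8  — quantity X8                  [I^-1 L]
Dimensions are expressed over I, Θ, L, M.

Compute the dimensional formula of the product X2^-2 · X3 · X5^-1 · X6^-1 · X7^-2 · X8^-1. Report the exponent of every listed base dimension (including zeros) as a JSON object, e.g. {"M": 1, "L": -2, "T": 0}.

{"I": -1, "Θ": 1, "L": -1, "M": -3}

Exponent matrix [I,Θ,L,M] × [X1,X2,X3,X4,X5,X6,X7,X8]:
  I: [-2 -1 -3  1 -1  2  0 -1]
  Θ: [ 0  0 -1  0 -1  1 -1  0]
  L: [ 1  1  1  0  0 -1  0  1]
  M: [-1  0 -1  1  0  0  1  0]
  [I]: (-2)·-1+(1)·-3+(-1)·-1+(-1)·2+(-2)·0+(-1)·-1 = -1
  [Θ]: (-2)·0+(1)·-1+(-1)·-1+(-1)·1+(-2)·-1+(-1)·0 = 1
  [L]: (-2)·1+(1)·1+(-1)·0+(-1)·-1+(-2)·0+(-1)·1 = -1
  [M]: (-2)·0+(1)·-1+(-1)·0+(-1)·0+(-2)·1+(-1)·0 = -3
⇒ I^-1 Θ L^-1 M^-3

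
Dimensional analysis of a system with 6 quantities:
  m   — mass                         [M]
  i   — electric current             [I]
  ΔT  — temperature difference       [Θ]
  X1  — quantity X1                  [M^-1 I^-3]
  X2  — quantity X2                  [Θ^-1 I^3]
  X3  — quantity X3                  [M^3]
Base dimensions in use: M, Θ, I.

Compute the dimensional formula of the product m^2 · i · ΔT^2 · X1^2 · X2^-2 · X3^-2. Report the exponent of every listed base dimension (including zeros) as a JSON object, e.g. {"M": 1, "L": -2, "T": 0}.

Dimensional matrix (M×Θ×I by m×i×ΔT×X1×X2×X3):
  M: [ 1  0  0 -1  0  3]
  Θ: [ 0  0  1  0 -1  0]
  I: [ 0  1  0 -3  3  0]
  [M]: (2)·1+(1)·0+(2)·0+(2)·-1+(-2)·0+(-2)·3 = -6
  [Θ]: (2)·0+(1)·0+(2)·1+(2)·0+(-2)·-1+(-2)·0 = 4
  [I]: (2)·0+(1)·1+(2)·0+(2)·-3+(-2)·3+(-2)·0 = -11
⇒ M^-6 Θ^4 I^-11

{"M": -6, "Θ": 4, "I": -11}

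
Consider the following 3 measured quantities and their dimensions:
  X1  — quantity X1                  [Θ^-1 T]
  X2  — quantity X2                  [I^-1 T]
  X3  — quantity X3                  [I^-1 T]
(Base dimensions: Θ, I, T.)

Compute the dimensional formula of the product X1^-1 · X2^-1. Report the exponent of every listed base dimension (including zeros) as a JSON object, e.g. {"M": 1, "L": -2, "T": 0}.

{"Θ": 1, "I": 1, "T": -2}

Exponent matrix [Θ,I,T] × [X1,X2,X3]:
  Θ: [-1  0  0]
  I: [ 0 -1 -1]
  T: [ 1  1  1]
  [Θ]: (-1)·-1+(-1)·0 = 1
  [I]: (-1)·0+(-1)·-1 = 1
  [T]: (-1)·1+(-1)·1 = -2
⇒ Θ I T^-2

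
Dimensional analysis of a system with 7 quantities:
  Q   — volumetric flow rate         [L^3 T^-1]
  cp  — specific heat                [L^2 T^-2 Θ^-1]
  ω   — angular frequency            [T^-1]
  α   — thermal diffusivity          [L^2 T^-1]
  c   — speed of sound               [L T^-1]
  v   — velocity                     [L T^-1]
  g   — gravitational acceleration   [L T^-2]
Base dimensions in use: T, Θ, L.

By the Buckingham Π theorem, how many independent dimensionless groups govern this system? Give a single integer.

Write exponents as rows T,Θ,L / cols Q,cp,ω,α,c,v,g:
  T: [-1 -2 -1 -1 -1 -1 -2]
  Θ: [ 0 -1  0  0  0  0  0]
  L: [ 3  2  0  2  1  1  1]
RREF → pivots at {Q,cp,ω} ⇒ r = 3
7 vars − rank 3 = 4 Π groups

4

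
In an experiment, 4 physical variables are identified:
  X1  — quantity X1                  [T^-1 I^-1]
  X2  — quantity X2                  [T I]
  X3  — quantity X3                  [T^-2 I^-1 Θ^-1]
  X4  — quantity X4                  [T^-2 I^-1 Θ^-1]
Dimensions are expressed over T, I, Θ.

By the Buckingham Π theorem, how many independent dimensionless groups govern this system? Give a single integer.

2

Exponent matrix [T,I,Θ] × [X1,X2,X3,X4]:
  T: [-1  1 -2 -2]
  I: [-1  1 -1 -1]
  Θ: [ 0  0 -1 -1]
Echelon form has 2 nonzero rows (pivots: X1,X3)
4 vars − rank 2 = 2 Π groups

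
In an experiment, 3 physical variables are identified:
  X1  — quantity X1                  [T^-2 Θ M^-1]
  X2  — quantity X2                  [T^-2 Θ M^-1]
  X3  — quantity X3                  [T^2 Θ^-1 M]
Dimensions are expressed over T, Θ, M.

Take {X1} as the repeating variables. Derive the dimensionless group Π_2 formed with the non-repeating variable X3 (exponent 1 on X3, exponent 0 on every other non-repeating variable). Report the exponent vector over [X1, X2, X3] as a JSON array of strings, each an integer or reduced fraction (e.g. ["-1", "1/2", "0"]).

["1", "0", "1"]

Exponent matrix [T,Θ,M] × [X1,X2,X3]:
  T: [-2 -2  2]
  Θ: [ 1  1 -1]
  M: [-1 -1  1]
Echelon form has 1 nonzero rows (pivots: X1)
Repeat: X1; free: X2,X3
RREF:
  r0: [   1    1   -1]
  r1: [   0    0    0]
  r2: [   0    0    0]
Fix exponent of X3 at 1, X2 at 0; solve each RREF row for its pivot's exponent:
  r0: exp(X1) + (-1)·1 = 0 ⇒ exp(X1) = 1
Π_2 = X1 · X3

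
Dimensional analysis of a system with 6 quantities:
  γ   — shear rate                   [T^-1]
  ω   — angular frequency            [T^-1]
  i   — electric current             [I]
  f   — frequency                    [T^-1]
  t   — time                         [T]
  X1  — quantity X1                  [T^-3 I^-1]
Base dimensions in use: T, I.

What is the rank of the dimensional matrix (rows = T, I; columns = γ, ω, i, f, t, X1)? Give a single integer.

Write exponents as rows T,I / cols γ,ω,i,f,t,X1:
  T: [-1 -1  0 -1  1 -3]
  I: [ 0  0  1  0  0 -1]
Row reduction gives pivot columns γ,i; rank = 2

2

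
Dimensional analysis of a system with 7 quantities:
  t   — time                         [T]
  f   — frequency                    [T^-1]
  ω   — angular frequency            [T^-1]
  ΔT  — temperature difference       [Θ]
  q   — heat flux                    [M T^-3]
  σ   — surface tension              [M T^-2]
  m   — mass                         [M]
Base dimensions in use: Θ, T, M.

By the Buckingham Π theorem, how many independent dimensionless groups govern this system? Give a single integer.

4

Write exponents as rows Θ,T,M / cols t,f,ω,ΔT,q,σ,m:
  Θ: [ 0  0  0  1  0  0  0]
  T: [ 1 -1 -1  0 -3 -2  0]
  M: [ 0  0  0  0  1  1  1]
Echelon form has 3 nonzero rows (pivots: t,ΔT,q)
Π count = n − r = 7 − 3 = 4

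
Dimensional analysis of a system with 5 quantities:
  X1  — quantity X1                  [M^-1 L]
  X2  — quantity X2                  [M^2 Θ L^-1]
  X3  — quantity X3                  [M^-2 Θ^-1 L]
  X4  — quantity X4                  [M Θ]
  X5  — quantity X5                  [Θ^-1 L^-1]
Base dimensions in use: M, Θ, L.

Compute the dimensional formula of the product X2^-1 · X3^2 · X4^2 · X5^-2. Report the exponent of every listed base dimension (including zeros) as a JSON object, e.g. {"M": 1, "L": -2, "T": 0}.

{"M": -4, "Θ": 1, "L": 5}

Write exponents as rows M,Θ,L / cols X1,X2,X3,X4,X5:
  M: [-1  2 -2  1  0]
  Θ: [ 0  1 -1  1 -1]
  L: [ 1 -1  1  0 -1]
  [M]: (-1)·2+(2)·-2+(2)·1+(-2)·0 = -4
  [Θ]: (-1)·1+(2)·-1+(2)·1+(-2)·-1 = 1
  [L]: (-1)·-1+(2)·1+(2)·0+(-2)·-1 = 5
⇒ M^-4 Θ L^5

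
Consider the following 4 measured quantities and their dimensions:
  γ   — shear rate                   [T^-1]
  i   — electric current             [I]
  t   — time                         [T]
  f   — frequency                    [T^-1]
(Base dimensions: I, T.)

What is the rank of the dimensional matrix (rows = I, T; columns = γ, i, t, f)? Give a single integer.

2

Dimensional matrix (I×T by γ×i×t×f):
  I: [ 0  1  0  0]
  T: [-1  0  1 -1]
Echelon form has 2 nonzero rows (pivots: γ,i)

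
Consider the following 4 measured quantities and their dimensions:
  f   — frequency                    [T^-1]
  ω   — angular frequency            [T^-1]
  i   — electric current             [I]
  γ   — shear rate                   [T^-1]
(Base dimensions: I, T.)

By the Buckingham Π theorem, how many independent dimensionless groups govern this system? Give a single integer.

2

Write exponents as rows I,T / cols f,ω,i,γ:
  I: [ 0  0  1  0]
  T: [-1 -1  0 -1]
Row reduction gives pivot columns f,i; rank = 2
4 vars − rank 2 = 2 Π groups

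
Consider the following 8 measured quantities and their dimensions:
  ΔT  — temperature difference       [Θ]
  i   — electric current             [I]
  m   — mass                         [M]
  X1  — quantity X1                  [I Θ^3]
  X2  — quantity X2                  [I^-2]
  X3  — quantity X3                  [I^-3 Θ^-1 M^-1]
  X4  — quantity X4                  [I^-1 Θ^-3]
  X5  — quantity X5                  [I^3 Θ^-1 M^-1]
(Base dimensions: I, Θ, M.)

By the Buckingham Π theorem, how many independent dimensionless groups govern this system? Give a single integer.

Exponent matrix [I,Θ,M] × [ΔT,i,m,X1,X2,X3,X4,X5]:
  I: [ 0  1  0  1 -2 -3 -1  3]
  Θ: [ 1  0  0  3  0 -1 -3 -1]
  M: [ 0  0  1  0  0 -1  0 -1]
Row reduction gives pivot columns ΔT,i,m; rank = 3
n=8, r=3 ⇒ 5 dimensionless groups

5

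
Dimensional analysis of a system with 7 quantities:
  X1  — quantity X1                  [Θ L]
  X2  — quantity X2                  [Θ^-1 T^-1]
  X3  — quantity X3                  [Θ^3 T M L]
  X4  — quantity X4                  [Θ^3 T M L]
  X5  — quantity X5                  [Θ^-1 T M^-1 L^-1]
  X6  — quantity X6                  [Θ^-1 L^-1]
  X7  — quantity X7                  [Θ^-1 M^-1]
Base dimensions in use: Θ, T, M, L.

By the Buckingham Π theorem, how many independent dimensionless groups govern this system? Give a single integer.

4

Dimensional matrix (Θ×T×M×L by X1×X2×X3×X4×X5×X6×X7):
  Θ: [ 1 -1  3  3 -1 -1 -1]
  T: [ 0 -1  1  1  1  0  0]
  M: [ 0  0  1  1 -1  0 -1]
  L: [ 1  0  1  1 -1 -1  0]
Row reduction gives pivot columns X1,X2,X3; rank = 3
Π count = n − r = 7 − 3 = 4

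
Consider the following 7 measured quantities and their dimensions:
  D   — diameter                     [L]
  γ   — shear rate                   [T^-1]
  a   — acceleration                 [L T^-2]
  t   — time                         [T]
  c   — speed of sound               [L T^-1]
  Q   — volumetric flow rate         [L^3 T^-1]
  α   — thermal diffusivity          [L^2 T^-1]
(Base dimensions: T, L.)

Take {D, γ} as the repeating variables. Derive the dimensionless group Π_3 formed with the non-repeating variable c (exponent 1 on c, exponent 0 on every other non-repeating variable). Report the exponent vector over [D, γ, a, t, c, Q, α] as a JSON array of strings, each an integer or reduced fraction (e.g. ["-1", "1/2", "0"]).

["-1", "-1", "0", "0", "1", "0", "0"]

Dimensional matrix (T×L by D×γ×a×t×c×Q×α):
  T: [ 0 -1 -2  1 -1 -1 -1]
  L: [ 1  0  1  0  1  3  2]
RREF → pivots at {D,γ} ⇒ r = 2
Pivot set = {D,γ}, free = {a,t,c,Q,α}
RREF:
  r0: [   1    0    1    0    1    3    2]
  r1: [   0    1    2   -1    1    1    1]
Fix exponent of c at 1, a at 0, t at 0, Q at 0, α at 0; solve each RREF row for its pivot's exponent:
  r0: exp(D) + (1)·1 = 0 ⇒ exp(D) = -1
  r1: exp(γ) + (1)·1 = 0 ⇒ exp(γ) = -1
Π_3 = D^-1 · γ^-1 · c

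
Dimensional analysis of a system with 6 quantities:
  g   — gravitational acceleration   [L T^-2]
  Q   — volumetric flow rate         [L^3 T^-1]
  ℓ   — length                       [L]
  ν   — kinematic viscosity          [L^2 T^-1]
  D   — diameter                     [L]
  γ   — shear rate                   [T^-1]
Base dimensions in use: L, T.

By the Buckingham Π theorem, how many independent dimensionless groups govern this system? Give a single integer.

Exponent matrix [L,T] × [g,Q,ℓ,ν,D,γ]:
  L: [ 1  3  1  2  1  0]
  T: [-2 -1  0 -1  0 -1]
Row reduction gives pivot columns g,Q; rank = 2
n=6, r=2 ⇒ 4 dimensionless groups

4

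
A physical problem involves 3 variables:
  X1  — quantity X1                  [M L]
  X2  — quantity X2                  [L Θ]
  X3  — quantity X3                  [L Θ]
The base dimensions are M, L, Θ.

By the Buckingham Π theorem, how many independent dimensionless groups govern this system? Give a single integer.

Exponent matrix [M,L,Θ] × [X1,X2,X3]:
  M: [ 1  0  0]
  L: [ 1  1  1]
  Θ: [ 0  1  1]
Echelon form has 2 nonzero rows (pivots: X1,X2)
n=3, r=2 ⇒ 1 dimensionless group

1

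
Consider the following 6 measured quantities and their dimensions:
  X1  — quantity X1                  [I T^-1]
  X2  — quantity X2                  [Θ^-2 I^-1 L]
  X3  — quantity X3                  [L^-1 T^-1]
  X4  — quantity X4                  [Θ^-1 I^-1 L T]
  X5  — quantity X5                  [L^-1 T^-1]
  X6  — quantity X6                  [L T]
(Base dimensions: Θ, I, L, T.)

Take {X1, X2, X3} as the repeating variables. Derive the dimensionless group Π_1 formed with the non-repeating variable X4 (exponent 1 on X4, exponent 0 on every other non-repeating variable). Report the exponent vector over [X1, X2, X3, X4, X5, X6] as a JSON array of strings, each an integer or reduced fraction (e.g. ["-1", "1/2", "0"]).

Write exponents as rows Θ,I,L,T / cols X1,X2,X3,X4,X5,X6:
  Θ: [ 0 -2  0 -1  0  0]
  I: [ 1 -1  0 -1  0  0]
  L: [ 0  1 -1  1 -1  1]
  T: [-1  0 -1  1 -1  1]
RREF → pivots at {X1,X2,X3} ⇒ r = 3
Repeat: X1,X2,X3; free: X4,X5,X6
RREF:
  r0: [   1    0    0 -1/2    0    0]
  r1: [   0    1    0  1/2    0    0]
  r2: [   0    0    1 -1/2    1   -1]
  r3: [   0    0    0    0    0    0]
Fix exponent of X4 at 1, X5 at 0, X6 at 0; solve each RREF row for its pivot's exponent:
  r0: exp(X1) + (-1/2)·1 = 0 ⇒ exp(X1) = 1/2
  r1: exp(X2) + (1/2)·1 = 0 ⇒ exp(X2) = -1/2
  r2: exp(X3) + (-1/2)·1 = 0 ⇒ exp(X3) = 1/2
Π_1 = X1^(1/2) · X2^(-1/2) · X3^(1/2) · X4

["1/2", "-1/2", "1/2", "1", "0", "0"]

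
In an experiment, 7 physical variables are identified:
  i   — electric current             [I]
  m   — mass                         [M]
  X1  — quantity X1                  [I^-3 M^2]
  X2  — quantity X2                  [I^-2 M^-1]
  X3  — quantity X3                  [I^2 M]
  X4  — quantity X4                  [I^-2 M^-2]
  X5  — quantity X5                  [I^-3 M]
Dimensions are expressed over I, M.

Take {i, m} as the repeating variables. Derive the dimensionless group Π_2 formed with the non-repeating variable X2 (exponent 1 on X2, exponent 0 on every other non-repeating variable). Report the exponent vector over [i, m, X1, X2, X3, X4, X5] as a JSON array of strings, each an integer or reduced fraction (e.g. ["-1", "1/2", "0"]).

Write exponents as rows I,M / cols i,m,X1,X2,X3,X4,X5:
  I: [ 1  0 -3 -2  2 -2 -3]
  M: [ 0  1  2 -1  1 -2  1]
Row reduction gives pivot columns i,m; rank = 2
Pivot set = {i,m}, free = {X1,X2,X3,X4,X5}
RREF:
  r0: [   1    0   -3   -2    2   -2   -3]
  r1: [   0    1    2   -1    1   -2    1]
Fix exponent of X2 at 1, X1 at 0, X3 at 0, X4 at 0, X5 at 0; solve each RREF row for its pivot's exponent:
  r0: exp(i) + (-2)·1 = 0 ⇒ exp(i) = 2
  r1: exp(m) + (-1)·1 = 0 ⇒ exp(m) = 1
Π_2 = i^2 · m · X2

["2", "1", "0", "1", "0", "0", "0"]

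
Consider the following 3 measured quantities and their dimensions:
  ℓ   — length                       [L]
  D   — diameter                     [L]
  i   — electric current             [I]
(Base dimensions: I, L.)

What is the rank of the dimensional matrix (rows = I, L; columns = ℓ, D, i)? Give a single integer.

2

Exponent matrix [I,L] × [ℓ,D,i]:
  I: [ 0  0  1]
  L: [ 1  1  0]
RREF → pivots at {ℓ,i} ⇒ r = 2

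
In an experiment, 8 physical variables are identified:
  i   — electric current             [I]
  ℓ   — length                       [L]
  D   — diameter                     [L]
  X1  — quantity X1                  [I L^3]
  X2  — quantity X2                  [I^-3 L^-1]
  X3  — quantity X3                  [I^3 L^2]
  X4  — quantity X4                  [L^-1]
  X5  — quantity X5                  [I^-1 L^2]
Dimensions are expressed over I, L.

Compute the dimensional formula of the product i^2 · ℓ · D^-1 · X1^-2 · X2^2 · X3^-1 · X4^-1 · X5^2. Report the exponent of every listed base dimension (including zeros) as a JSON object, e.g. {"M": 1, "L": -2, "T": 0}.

Exponent matrix [I,L] × [i,ℓ,D,X1,X2,X3,X4,X5]:
  I: [ 1  0  0  1 -3  3  0 -1]
  L: [ 0  1  1  3 -1  2 -1  2]
  [I]: (2)·1+(1)·0+(-1)·0+(-2)·1+(2)·-3+(-1)·3+(-1)·0+(2)·-1 = -11
  [L]: (2)·0+(1)·1+(-1)·1+(-2)·3+(2)·-1+(-1)·2+(-1)·-1+(2)·2 = -5
⇒ I^-11 L^-5

{"I": -11, "L": -5}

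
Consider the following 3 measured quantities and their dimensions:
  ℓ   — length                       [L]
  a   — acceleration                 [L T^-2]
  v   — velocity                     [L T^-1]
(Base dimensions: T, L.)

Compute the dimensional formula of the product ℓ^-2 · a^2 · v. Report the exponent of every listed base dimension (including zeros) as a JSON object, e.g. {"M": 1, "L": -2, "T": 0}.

Exponent matrix [T,L] × [ℓ,a,v]:
  T: [ 0 -2 -1]
  L: [ 1  1  1]
  [T]: (-2)·0+(2)·-2+(1)·-1 = -5
  [L]: (-2)·1+(2)·1+(1)·1 = 1
⇒ T^-5 L

{"T": -5, "L": 1}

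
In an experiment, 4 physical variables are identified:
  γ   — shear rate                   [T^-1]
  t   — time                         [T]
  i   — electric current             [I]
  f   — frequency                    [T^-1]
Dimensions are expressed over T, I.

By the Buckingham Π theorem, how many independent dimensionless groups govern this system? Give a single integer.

2

Write exponents as rows T,I / cols γ,t,i,f:
  T: [-1  1  0 -1]
  I: [ 0  0  1  0]
Echelon form has 2 nonzero rows (pivots: γ,i)
4 vars − rank 2 = 2 Π groups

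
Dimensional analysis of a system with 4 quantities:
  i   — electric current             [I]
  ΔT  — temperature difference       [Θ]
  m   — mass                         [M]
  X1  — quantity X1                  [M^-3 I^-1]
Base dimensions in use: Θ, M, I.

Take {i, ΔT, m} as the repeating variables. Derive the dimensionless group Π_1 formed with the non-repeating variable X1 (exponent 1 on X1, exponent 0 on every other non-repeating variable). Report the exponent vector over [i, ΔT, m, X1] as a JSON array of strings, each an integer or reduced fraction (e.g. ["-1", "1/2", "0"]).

Dimensional matrix (Θ×M×I by i×ΔT×m×X1):
  Θ: [ 0  1  0  0]
  M: [ 0  0  1 -3]
  I: [ 1  0  0 -1]
Echelon form has 3 nonzero rows (pivots: i,ΔT,m)
Pivot set = {i,ΔT,m}, free = {X1}
RREF:
  r0: [   1    0    0   -1]
  r1: [   0    1    0    0]
  r2: [   0    0    1   -3]
Fix exponent of X1 at 1; solve each RREF row for its pivot's exponent:
  r0: exp(i) + (-1)·1 = 0 ⇒ exp(i) = 1
  r1: exp(ΔT) + (0)·1 = 0 ⇒ exp(ΔT) = 0
  r2: exp(m) + (-3)·1 = 0 ⇒ exp(m) = 3
Π_1 = i · m^3 · X1

["1", "0", "3", "1"]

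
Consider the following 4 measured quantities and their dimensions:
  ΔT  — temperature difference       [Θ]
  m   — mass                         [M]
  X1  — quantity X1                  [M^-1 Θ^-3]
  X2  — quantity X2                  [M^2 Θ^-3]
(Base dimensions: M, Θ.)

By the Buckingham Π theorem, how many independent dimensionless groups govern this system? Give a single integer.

Exponent matrix [M,Θ] × [ΔT,m,X1,X2]:
  M: [ 0  1 -1  2]
  Θ: [ 1  0 -3 -3]
Row reduction gives pivot columns ΔT,m; rank = 2
4 vars − rank 2 = 2 Π groups

2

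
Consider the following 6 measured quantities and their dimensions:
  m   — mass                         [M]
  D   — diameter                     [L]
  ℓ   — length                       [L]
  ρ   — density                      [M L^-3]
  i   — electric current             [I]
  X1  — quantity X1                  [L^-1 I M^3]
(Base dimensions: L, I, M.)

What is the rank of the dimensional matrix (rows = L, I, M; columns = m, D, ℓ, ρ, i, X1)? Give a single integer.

3

Write exponents as rows L,I,M / cols m,D,ℓ,ρ,i,X1:
  L: [ 0  1  1 -3  0 -1]
  I: [ 0  0  0  0  1  1]
  M: [ 1  0  0  1  0  3]
Row reduction gives pivot columns m,D,i; rank = 3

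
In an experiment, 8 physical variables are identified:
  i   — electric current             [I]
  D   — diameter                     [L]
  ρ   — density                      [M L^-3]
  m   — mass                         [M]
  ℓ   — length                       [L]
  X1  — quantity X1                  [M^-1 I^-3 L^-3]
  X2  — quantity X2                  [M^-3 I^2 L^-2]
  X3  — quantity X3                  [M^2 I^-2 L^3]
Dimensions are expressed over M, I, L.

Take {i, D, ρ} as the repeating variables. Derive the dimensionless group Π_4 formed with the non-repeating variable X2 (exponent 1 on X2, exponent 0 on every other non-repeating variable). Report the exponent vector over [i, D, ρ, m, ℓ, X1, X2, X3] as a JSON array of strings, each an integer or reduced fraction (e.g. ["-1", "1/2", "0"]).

Write exponents as rows M,I,L / cols i,D,ρ,m,ℓ,X1,X2,X3:
  M: [ 0  0  1  1  0 -1 -3  2]
  I: [ 1  0  0  0  0 -3  2 -2]
  L: [ 0  1 -3  0  1 -3 -2  3]
RREF → pivots at {i,D,ρ} ⇒ r = 3
Repeat: i,D,ρ; free: m,ℓ,X1,X2,X3
RREF:
  r0: [   1    0    0    0    0   -3    2   -2]
  r1: [   0    1    0    3    1   -6  -11    9]
  r2: [   0    0    1    1    0   -1   -3    2]
Fix exponent of X2 at 1, m at 0, ℓ at 0, X1 at 0, X3 at 0; solve each RREF row for its pivot's exponent:
  r0: exp(i) + (2)·1 = 0 ⇒ exp(i) = -2
  r1: exp(D) + (-11)·1 = 0 ⇒ exp(D) = 11
  r2: exp(ρ) + (-3)·1 = 0 ⇒ exp(ρ) = 3
Π_4 = i^-2 · D^11 · ρ^3 · X2

["-2", "11", "3", "0", "0", "0", "1", "0"]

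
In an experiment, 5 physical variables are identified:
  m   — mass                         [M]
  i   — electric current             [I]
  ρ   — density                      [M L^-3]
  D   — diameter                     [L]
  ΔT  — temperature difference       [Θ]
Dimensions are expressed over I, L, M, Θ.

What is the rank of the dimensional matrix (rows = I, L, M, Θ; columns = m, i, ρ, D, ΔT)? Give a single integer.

4

Dimensional matrix (I×L×M×Θ by m×i×ρ×D×ΔT):
  I: [ 0  1  0  0  0]
  L: [ 0  0 -3  1  0]
  M: [ 1  0  1  0  0]
  Θ: [ 0  0  0  0  1]
Echelon form has 4 nonzero rows (pivots: m,i,ρ,ΔT)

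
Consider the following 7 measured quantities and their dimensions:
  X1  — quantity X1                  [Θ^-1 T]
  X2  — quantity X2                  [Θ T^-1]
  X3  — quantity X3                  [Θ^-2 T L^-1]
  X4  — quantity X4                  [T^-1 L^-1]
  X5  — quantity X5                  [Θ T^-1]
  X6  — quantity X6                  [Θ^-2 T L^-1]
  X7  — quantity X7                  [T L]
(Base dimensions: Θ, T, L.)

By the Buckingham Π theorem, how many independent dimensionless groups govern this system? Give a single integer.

Exponent matrix [Θ,T,L] × [X1,X2,X3,X4,X5,X6,X7]:
  Θ: [-1  1 -2  0  1 -2  0]
  T: [ 1 -1  1 -1 -1  1  1]
  L: [ 0  0 -1 -1  0 -1  1]
Echelon form has 2 nonzero rows (pivots: X1,X3)
Π count = n − r = 7 − 2 = 5

5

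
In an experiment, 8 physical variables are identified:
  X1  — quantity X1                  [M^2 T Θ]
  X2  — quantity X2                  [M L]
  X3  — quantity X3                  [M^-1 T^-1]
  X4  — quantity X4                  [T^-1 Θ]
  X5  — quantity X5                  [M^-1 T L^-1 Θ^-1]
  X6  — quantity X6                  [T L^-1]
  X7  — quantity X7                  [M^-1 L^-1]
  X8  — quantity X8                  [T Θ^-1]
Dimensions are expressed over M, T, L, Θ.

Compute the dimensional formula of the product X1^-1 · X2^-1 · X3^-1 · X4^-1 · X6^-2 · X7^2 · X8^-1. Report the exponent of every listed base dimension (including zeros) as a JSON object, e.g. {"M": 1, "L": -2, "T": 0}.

Dimensional matrix (M×T×L×Θ by X1×X2×X3×X4×X5×X6×X7×X8):
  M: [ 2  1 -1  0 -1  0 -1  0]
  T: [ 1  0 -1 -1  1  1  0  1]
  L: [ 0  1  0  0 -1 -1 -1  0]
  Θ: [ 1  0  0  1 -1  0  0 -1]
  [M]: (-1)·2+(-1)·1+(-1)·-1+(-1)·0+(-2)·0+(2)·-1+(-1)·0 = -4
  [T]: (-1)·1+(-1)·0+(-1)·-1+(-1)·-1+(-2)·1+(2)·0+(-1)·1 = -2
  [L]: (-1)·0+(-1)·1+(-1)·0+(-1)·0+(-2)·-1+(2)·-1+(-1)·0 = -1
  [Θ]: (-1)·1+(-1)·0+(-1)·0+(-1)·1+(-2)·0+(2)·0+(-1)·-1 = -1
⇒ M^-4 T^-2 L^-1 Θ^-1

{"M": -4, "T": -2, "L": -1, "Θ": -1}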